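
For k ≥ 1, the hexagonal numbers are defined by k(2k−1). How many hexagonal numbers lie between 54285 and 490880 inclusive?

The n-th hexagonal number is n(2n−1).
Smallest index with value ≥ 54285: n = 165 (giving 54285).
Largest index with value ≤ 490880: n = 495 (giving 489555).
Indices 165 through 495: 331 terms.

331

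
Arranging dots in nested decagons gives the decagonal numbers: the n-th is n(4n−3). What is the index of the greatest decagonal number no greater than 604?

Solve n(4n−3) ≤ 604 for integer n.
n = 12 gives 540 ≤ 604, while n = 13 gives 637 > 604; so the answer is index 12.

12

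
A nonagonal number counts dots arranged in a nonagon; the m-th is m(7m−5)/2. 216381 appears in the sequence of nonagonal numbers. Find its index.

249

Set n(7n−5)/2 = 216381, giving 7n² − 5n − 432762 = 0.
So n = (5 + 3481) / 14 = 3486/14 = 249.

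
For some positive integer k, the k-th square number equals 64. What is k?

8

We need n² = 64, so n = √64 = 8.
Check: 8² = 64. ✓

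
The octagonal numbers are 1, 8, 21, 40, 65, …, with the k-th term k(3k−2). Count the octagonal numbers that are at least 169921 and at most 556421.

The n-th octagonal number is n(3n−2).
Smallest index with value ≥ 169921: n = 239 (giving 170885).
Largest index with value ≤ 556421: n = 431 (giving 556421).
Indices 239 through 431: 193 terms.

193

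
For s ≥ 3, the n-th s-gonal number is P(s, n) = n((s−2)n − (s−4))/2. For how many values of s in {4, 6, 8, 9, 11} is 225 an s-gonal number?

2

s = 4: P(4, 15) = 225. ✓
s = 6: P(6, 10) = 190 and P(6, 11) = 231; 225 is not s-gonal.
s = 8: P(8, 9) = 225. ✓
s = 9: P(9, 8) = 204 and P(9, 9) = 261; 225 is not s-gonal.
s = 11: P(11, 7) = 196 and P(11, 8) = 260; 225 is not s-gonal.
Hits: s ∈ {4, 8} → 2.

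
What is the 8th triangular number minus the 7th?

Consecutive triangular numbers differ by n: T_{8} − T_{7} = 8.

8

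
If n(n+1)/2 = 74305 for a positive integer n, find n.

Set n(n+1)/2 = 74305, giving n² + n − 148610 = 0.
The discriminant is 1 + 8·74305 = 594441, and √594441 = 771.
So n = (-1 + 771) / 2 = 770/2 = 385.
Check: 385·386/2 = 74305. ✓

385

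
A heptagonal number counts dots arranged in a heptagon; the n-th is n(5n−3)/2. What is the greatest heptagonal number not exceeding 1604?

Solve n(5n−3)/2 ≤ 1604 for integer n.
n = 25 gives 1525 ≤ 1604, while n = 26 gives 1651 > 1604; so the answer is 1525.

1525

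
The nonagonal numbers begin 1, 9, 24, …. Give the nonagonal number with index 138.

The 138th nonagonal number is n(7n−5)/2 with n = 138.
138·(7·138 − 5)/2 = 138·961/2 = 66309.

66309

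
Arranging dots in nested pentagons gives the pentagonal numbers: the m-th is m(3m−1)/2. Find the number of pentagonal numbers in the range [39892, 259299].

The n-th pentagonal number is n(3n−1)/2.
Smallest index with value ≥ 39892: n = 164 (giving 40262).
Largest index with value ≤ 259299: n = 415 (giving 258130).
Indices 164 through 415: 252 terms.

252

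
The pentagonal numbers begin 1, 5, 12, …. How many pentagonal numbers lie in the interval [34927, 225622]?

The n-th pentagonal number is n(3n−1)/2.
Smallest index with value ≥ 34927: n = 153 (giving 35037).
Largest index with value ≤ 225622: n = 388 (giving 225622).
Indices 153 through 388: 236 terms.

236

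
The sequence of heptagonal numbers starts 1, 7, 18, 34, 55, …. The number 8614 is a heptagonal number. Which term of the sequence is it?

59

Set n(5n−3)/2 = 8614, giving 5n² − 3n − 17228 = 0.
The discriminant is 9 + 40·8614 = 344569, and √344569 = 587.
So n = (3 + 587) / 10 = 590/10 = 59.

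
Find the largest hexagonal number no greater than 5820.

Solve n(2n−1) ≤ 5820 for integer n.
n = 54 gives 5778 ≤ 5820, while n = 55 gives 5995 > 5820; so the answer is 5778.

5778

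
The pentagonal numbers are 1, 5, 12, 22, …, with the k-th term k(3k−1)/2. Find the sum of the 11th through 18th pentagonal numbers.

Σ i(3i−1)/2 = (3Σi² − Σi) / 2 over i = 11..18.
Σi = 171 − 55 = 116 and Σi² = 2109 − 385 = 1724.
(3·1724 − 1·116) / 2 = 5056/2 = 2528.

2528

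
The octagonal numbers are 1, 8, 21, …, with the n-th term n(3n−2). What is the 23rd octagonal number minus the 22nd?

Consecutive octagonal numbers differ by 6n − 5: here 6·23 − 5 = 133.

133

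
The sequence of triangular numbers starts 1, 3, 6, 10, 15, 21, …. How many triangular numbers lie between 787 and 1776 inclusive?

20

The n-th triangular number is n(n+1)/2.
Smallest index with value ≥ 787: n = 40 (giving 820).
Largest index with value ≤ 1776: n = 59 (giving 1770).
Indices 40 through 59: 20 terms.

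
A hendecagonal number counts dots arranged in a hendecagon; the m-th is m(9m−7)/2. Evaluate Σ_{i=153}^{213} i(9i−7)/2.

Σ i(9i−7)/2 = (9Σi² − 7Σi) / 2 over i = 153..213.
Σi = 22791 − 11628 = 11163 and Σi² = 3243919 − 1182180 = 2061739.
(9·2061739 − 7·11163) / 2 = 18477510/2 = 9238755.

9238755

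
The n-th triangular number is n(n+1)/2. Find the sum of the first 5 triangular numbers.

35

Σ i(i+1)/2 = (Σi² + Σi) / 2 over i = 1..5.
Σi = 15 and Σi² = 55.
(1·55 + 1·15) / 2 = 70/2 = 35.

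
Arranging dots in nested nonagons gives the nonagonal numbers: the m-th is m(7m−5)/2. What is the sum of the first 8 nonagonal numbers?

Σ i(7i−5)/2 = (7Σi² − 5Σi) / 2 over i = 1..8.
Σi = 36 and Σi² = 204.
(7·204 − 5·36) / 2 = 1248/2 = 624.

624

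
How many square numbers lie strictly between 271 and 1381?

21

The n-th square number is n².
Smallest index with value > 271: n = 17 (giving 289).
Largest index with value < 1381: n = 37 (giving 1369).
Indices 17 through 37: 21 terms.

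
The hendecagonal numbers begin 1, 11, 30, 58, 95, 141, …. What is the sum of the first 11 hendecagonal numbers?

2046

Σ i(9i−7)/2 = (9Σi² − 7Σi) / 2 over i = 1..11.
Σi = 66 and Σi² = 506.
(9·506 − 7·66) / 2 = 4092/2 = 2046.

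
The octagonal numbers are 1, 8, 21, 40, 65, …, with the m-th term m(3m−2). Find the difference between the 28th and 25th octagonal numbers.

28·(3·28 − 2) = 2296 and 25·(3·25 − 2) = 1825.
Difference: 2296 − 1825 = 471.

471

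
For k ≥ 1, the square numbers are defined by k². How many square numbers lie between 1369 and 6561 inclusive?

The n-th square number is n².
Smallest index with value ≥ 1369: n = 37 (giving 1369).
Largest index with value ≤ 6561: n = 81 (giving 6561).
Indices 37 through 81: 45 terms.

45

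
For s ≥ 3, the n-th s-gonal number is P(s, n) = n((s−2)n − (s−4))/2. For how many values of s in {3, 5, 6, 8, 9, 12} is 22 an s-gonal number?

1

s = 3: P(3, 6) = 21 and P(3, 7) = 28; 22 is not s-gonal.
s = 5: P(5, 4) = 22. ✓
s = 6: P(6, 3) = 15 and P(6, 4) = 28; 22 is not s-gonal.
s = 8: P(8, 3) = 21 and P(8, 4) = 40; 22 is not s-gonal.
s = 9: P(9, 2) = 9 and P(9, 3) = 24; 22 is not s-gonal.
s = 12: P(12, 2) = 12 and P(12, 3) = 33; 22 is not s-gonal.
Hits: s ∈ {5} → 1.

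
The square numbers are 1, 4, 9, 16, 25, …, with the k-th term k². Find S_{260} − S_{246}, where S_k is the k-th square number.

7084

260² = 67600 and 246² = 60516.
Difference: 67600 − 60516 = 7084.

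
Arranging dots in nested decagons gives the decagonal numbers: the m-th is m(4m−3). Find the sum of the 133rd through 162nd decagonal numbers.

Σ i(4i−3) = 4Σi² − 3Σi over i = 133..162.
Σi = 13203 − 8778 = 4425 and Σi² = 1430325 − 775390 = 654935.
4·654935 − 3·4425 = 2606465.

2606465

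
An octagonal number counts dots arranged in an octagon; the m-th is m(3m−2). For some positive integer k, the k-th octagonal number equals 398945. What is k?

Set n(3n−2) = 398945, giving 3n² − 2n − 398945 = 0.
The discriminant is 4 + 12·398945 = 4787344, and √4787344 = 2188.
So n = (2 + 2188) / 6 = 2190/6 = 365.

365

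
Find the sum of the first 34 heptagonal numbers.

33320

Σ i(5i−3)/2 = (5Σi² − 3Σi) / 2 over i = 1..34.
Σi = 595 and Σi² = 13685.
(5·13685 − 3·595) / 2 = 66640/2 = 33320.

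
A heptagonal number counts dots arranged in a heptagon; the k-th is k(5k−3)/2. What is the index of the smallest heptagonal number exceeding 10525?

66

Solve n(5n−3)/2 > 10525 for integer n.
The largest n with value ≤ 10525 is 65 (since 10465 ≤ 10525 < 10791), so the first above is n = 66, value 10791.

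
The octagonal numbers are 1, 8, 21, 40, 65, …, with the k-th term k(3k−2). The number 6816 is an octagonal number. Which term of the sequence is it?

48

Set n(3n−2) = 6816, giving 3n² − 2n − 6816 = 0.
So n = (2 + 286) / 6 = 288/6 = 48.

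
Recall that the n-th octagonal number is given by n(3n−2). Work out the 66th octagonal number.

12936

The 66th octagonal number is n(3n−2) with n = 66.
66·(3·66 − 2) = 66·196 = 12936.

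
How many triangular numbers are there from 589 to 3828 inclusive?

54

The n-th triangular number is n(n+1)/2.
Smallest index with value ≥ 589: n = 34 (giving 595).
Largest index with value ≤ 3828: n = 87 (giving 3828).
Indices 34 through 87: 54 terms.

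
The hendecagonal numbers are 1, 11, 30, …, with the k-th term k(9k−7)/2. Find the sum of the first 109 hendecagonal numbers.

Σ i(9i−7)/2 = (9Σi² − 7Σi) / 2 over i = 1..109.
Σi = 5995 and Σi² = 437635.
(9·437635 − 7·5995) / 2 = 3896750/2 = 1948375.

1948375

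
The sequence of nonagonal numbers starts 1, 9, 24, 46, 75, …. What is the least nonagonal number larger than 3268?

3286

Solve n(7n−5)/2 > 3268 for integer n.
The largest n with value ≤ 3268 is 30 (since 3075 ≤ 3268 < 3286), so the first above is n = 31, value 3286.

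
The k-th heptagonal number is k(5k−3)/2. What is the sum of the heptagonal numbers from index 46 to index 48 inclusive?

16361

Σ i(5i−3)/2 = (5Σi² − 3Σi) / 2 over i = 46..48.
Σi = 1176 − 1035 = 141 and Σi² = 38024 − 31395 = 6629.
(5·6629 − 3·141) / 2 = 32722/2 = 16361.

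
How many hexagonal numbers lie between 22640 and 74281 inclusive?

86

The n-th hexagonal number is n(2n−1).
Smallest index with value ≥ 22640: n = 107 (giving 22791).
Largest index with value ≤ 74281: n = 192 (giving 73536).
Indices 107 through 192: 86 terms.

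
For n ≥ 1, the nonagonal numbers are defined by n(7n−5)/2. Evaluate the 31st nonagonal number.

The 31st nonagonal number is n(7n−5)/2 with n = 31.
31·(7·31 − 5)/2 = 31·212/2 = 31·106 = 3286.

3286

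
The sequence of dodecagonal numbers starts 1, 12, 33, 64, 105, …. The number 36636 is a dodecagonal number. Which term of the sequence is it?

Set n(5n−4) = 36636, giving 5n² − 4n − 36636 = 0.
So n = (4 + 856) / 10 = 860/10 = 86.

86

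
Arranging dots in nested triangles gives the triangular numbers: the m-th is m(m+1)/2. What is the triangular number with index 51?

The 51st triangular number is n(n+1)/2 with n = 51.
51·52/2 = 2652/2 = 1326.

1326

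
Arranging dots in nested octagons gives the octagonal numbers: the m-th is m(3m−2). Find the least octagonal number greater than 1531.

Solve n(3n−2) > 1531 for integer n.
The largest n with value ≤ 1531 is 22 (since 1408 ≤ 1531 < 1541), so the first above is n = 23, value 1541.

1541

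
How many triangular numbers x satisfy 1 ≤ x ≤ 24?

The n-th triangular number is n(n+1)/2.
Smallest index with value ≥ 1: n = 1 (giving 1).
Largest index with value ≤ 24: n = 6 (giving 21).
Indices 1 through 6: 6 terms.

6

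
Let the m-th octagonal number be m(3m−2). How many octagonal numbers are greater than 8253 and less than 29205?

46

The n-th octagonal number is n(3n−2).
Smallest index with value > 8253: n = 53 (giving 8321).
Largest index with value < 29205: n = 98 (giving 28616).
Indices 53 through 98: 46 terms.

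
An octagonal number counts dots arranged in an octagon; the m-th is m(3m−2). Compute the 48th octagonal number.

6816

The 48th octagonal number is n(3n−2) with n = 48.
48·(3·48 − 2) = 48·142 = 6816.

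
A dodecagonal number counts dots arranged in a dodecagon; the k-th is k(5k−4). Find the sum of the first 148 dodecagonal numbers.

5413766

Σ i(5i−4) = 5Σi² − 4Σi over i = 1..148.
Σi = 11026 and Σi² = 1091574.
5·1091574 − 4·11026 = 5413766.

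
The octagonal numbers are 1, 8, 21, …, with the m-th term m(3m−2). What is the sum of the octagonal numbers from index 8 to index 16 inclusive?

Σ i(3i−2) = 3Σi² − 2Σi over i = 8..16.
Σi = 136 − 28 = 108 and Σi² = 1496 − 140 = 1356.
3·1356 − 2·108 = 3852.

3852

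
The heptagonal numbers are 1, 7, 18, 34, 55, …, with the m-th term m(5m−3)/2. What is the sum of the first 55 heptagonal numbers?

Σ i(5i−3)/2 = (5Σi² − 3Σi) / 2 over i = 1..55.
Σi = 1540 and Σi² = 56980.
(5·56980 − 3·1540) / 2 = 280280/2 = 140140.

140140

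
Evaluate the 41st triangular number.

The 41st triangular number is n(n+1)/2 with n = 41.
41·42/2 = 1722/2 = 861.

861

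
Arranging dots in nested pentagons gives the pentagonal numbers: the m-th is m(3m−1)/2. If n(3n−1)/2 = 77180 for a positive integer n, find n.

Set n(3n−1)/2 = 77180, giving 3n² − n − 154360 = 0.
The discriminant is 1 + 24·77180 = 1852321, and √1852321 = 1361.
So n = (1 + 1361) / 6 = 1362/6 = 227.
Check: 227·(3·227 − 1)/2 = 77180. ✓

227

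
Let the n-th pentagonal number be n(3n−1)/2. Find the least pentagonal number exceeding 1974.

2035

Solve n(3n−1)/2 > 1974 for integer n.
The largest n with value ≤ 1974 is 36 (since 1926 ≤ 1974 < 2035), so the first above is n = 37, value 2035.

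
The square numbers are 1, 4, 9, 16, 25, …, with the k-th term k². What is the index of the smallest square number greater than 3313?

Solve n² > 3313 for integer n.
The largest n with value ≤ 3313 is 57 (since 3249 ≤ 3313 < 3364), so the first above is n = 58, value 3364.

58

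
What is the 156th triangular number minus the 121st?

156·157/2 = 12246 and 121·122/2 = 7381.
Difference: 12246 − 7381 = 4865.

4865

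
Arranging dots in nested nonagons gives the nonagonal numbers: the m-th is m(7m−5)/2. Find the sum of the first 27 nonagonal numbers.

Σ i(7i−5)/2 = (7Σi² − 5Σi) / 2 over i = 1..27.
Σi = 378 and Σi² = 6930.
(7·6930 − 5·378) / 2 = 46620/2 = 23310.

23310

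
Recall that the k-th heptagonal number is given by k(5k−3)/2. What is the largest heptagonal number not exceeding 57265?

Solve n(5n−3)/2 ≤ 57265 for integer n.
n = 151 gives 56776 ≤ 57265, while n = 152 gives 57532 > 57265; so the answer is 56776.

56776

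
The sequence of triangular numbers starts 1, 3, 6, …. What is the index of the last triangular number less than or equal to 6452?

Solve n(n+1)/2 ≤ 6452 for integer n.
n = 113 gives 6441 ≤ 6452, while n = 114 gives 6555 > 6452; so the answer is index 113.

113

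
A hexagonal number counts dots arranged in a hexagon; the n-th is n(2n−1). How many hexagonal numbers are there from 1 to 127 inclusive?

8

The n-th hexagonal number is n(2n−1).
Smallest index with value ≥ 1: n = 1 (giving 1).
Largest index with value ≤ 127: n = 8 (giving 120).
Indices 1 through 8: 8 terms.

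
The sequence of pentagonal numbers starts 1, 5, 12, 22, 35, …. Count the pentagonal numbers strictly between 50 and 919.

19

The n-th pentagonal number is n(3n−1)/2.
Smallest index with value > 50: n = 6 (giving 51).
Largest index with value < 919: n = 24 (giving 852).
Indices 6 through 24: 19 terms.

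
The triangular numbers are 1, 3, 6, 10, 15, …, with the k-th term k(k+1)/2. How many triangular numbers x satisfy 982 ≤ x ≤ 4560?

The n-th triangular number is n(n+1)/2.
Smallest index with value ≥ 982: n = 44 (giving 990).
Largest index with value ≤ 4560: n = 95 (giving 4560).
Indices 44 through 95: 52 terms.

52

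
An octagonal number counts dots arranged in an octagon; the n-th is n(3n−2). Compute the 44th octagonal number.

5720

44·(3·44 − 2) = 44·130 = 5720.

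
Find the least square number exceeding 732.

784

Solve n² > 732 for integer n.
The largest n with value ≤ 732 is 27 (since 729 ≤ 732 < 784), so the first above is n = 28, value 784.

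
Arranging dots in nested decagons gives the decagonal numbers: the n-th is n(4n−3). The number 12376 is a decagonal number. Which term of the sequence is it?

Set n(4n−3) = 12376, giving 4n² − 3n − 12376 = 0.
The discriminant is 9 + 16·12376 = 198025, and √198025 = 445.
So n = (3 + 445) / 8 = 448/8 = 56.

56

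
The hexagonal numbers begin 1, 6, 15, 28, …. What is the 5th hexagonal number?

The 5th hexagonal number is n(2n−1) with n = 5.
5·(2·5 − 1) = 5·9 = 45.

45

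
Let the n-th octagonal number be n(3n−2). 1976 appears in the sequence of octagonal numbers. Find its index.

Set n(3n−2) = 1976, giving 3n² − 2n − 1976 = 0.
The discriminant is 4 + 12·1976 = 23716, and √23716 = 154.
So n = (2 + 154) / 6 = 156/6 = 26.
Check: 26·(3·26 − 2) = 1976. ✓

26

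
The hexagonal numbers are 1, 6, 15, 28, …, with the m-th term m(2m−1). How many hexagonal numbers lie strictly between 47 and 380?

The n-th hexagonal number is n(2n−1).
Smallest index with value > 47: n = 6 (giving 66).
Largest index with value < 380: n = 14 (giving 378).
Indices 6 through 14: 9 terms.

9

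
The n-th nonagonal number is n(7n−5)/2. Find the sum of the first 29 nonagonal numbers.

Σ i(7i−5)/2 = (7Σi² − 5Σi) / 2 over i = 1..29.
Σi = 435 and Σi² = 8555.
(7·8555 − 5·435) / 2 = 57710/2 = 28855.

28855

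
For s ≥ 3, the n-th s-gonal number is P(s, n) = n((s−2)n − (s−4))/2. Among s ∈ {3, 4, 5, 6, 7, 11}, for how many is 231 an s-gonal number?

2

s = 3: P(3, 21) = 231. ✓
s = 4: P(4, 15) = 225 and P(4, 16) = 256; 231 is not s-gonal.
s = 5: P(5, 12) = 210 and P(5, 13) = 247; 231 is not s-gonal.
s = 6: P(6, 11) = 231. ✓
s = 7: P(7, 9) = 189 and P(7, 10) = 235; 231 is not s-gonal.
s = 11: P(11, 7) = 196 and P(11, 8) = 260; 231 is not s-gonal.
Hits: s ∈ {3, 6} → 2.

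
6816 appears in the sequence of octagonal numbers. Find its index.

Set n(3n−2) = 6816, giving 3n² − 2n − 6816 = 0.
So n = (2 + 286) / 6 = 288/6 = 48.

48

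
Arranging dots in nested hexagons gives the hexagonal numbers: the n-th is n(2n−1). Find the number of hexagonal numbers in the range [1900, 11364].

44

The n-th hexagonal number is n(2n−1).
Smallest index with value ≥ 1900: n = 32 (giving 2016).
Largest index with value ≤ 11364: n = 75 (giving 11175).
Indices 32 through 75: 44 terms.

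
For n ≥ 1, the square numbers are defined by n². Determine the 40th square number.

1600

40² = 1600.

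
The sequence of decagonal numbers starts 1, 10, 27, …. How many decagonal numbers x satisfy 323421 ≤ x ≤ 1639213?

356

The n-th decagonal number is n(4n−3).
Smallest index with value ≥ 323421: n = 285 (giving 324045).
Largest index with value ≤ 1639213: n = 640 (giving 1636480).
Indices 285 through 640: 356 terms.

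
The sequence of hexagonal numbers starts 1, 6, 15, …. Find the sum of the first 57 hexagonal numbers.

Σ i(2i−1) = 2Σi² − Σi over i = 1..57.
Σi = 1653 and Σi² = 63365.
2·63365 − 1·1653 = 125077.

125077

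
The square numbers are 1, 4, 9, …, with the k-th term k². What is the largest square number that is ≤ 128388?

128164

Solve n² ≤ 128388 for integer n.
n = 358 gives 128164 ≤ 128388, while n = 359 gives 128881 > 128388; so the answer is 128164.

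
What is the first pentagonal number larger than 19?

Solve n(3n−1)/2 > 19 for integer n.
The largest n with value ≤ 19 is 3 (since 12 ≤ 19 < 22), so the first above is n = 4, value 22.

22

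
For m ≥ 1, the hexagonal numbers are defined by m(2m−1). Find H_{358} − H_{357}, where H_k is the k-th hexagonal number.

Consecutive hexagonal numbers differ by 4n − 3: here 4·358 − 3 = 1429.

1429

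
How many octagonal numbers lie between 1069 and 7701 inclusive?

The n-th octagonal number is n(3n−2).
Smallest index with value ≥ 1069: n = 20 (giving 1160).
Largest index with value ≤ 7701: n = 51 (giving 7701).
Indices 20 through 51: 32 terms.

32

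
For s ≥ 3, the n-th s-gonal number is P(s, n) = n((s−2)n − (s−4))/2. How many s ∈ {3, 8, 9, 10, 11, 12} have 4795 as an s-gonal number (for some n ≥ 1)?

s = 3: P(3, 97) = 4753 and P(3, 98) = 4851; 4795 is not s-gonal.
s = 8: P(8, 40) = 4720 and P(8, 41) = 4961; 4795 is not s-gonal.
s = 9: P(9, 37) = 4699 and P(9, 38) = 4959; 4795 is not s-gonal.
s = 10: P(10, 35) = 4795. ✓
s = 11: P(11, 33) = 4785 and P(11, 34) = 5083; 4795 is not s-gonal.
s = 12: P(12, 31) = 4681 and P(12, 32) = 4992; 4795 is not s-gonal.
Hits: s ∈ {10} → 1.

1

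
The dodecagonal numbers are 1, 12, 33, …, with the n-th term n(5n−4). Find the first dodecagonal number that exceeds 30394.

30889

Solve n(5n−4) > 30394 for integer n.
The largest n with value ≤ 30394 is 78 (since 30108 ≤ 30394 < 30889), so the first above is n = 79, value 30889.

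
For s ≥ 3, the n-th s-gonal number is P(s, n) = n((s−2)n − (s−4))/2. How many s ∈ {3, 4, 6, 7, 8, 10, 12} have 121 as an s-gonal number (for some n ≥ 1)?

s = 3: P(3, 15) = 120 and P(3, 16) = 136; 121 is not s-gonal.
s = 4: P(4, 11) = 121. ✓
s = 6: P(6, 8) = 120 and P(6, 9) = 153; 121 is not s-gonal.
s = 7: P(7, 7) = 112 and P(7, 8) = 148; 121 is not s-gonal.
s = 8: P(8, 6) = 96 and P(8, 7) = 133; 121 is not s-gonal.
s = 10: P(10, 5) = 85 and P(10, 6) = 126; 121 is not s-gonal.
s = 12: P(12, 5) = 105 and P(12, 6) = 156; 121 is not s-gonal.
Hits: s ∈ {4} → 1.

1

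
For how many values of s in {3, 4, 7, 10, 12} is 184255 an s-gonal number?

1

s = 3: P(3, 606) = 183921 and P(3, 607) = 184528; 184255 is not s-gonal.
s = 4: P(4, 429) = 184041 and P(4, 430) = 184900; 184255 is not s-gonal.
s = 7: P(7, 271) = 183196 and P(7, 272) = 184552; 184255 is not s-gonal.
s = 10: P(10, 215) = 184255. ✓
s = 12: P(12, 192) = 183552 and P(12, 193) = 185473; 184255 is not s-gonal.
Hits: s ∈ {10} → 1.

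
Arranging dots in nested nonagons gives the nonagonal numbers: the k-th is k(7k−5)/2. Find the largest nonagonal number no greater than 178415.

178201

Solve n(7n−5)/2 ≤ 178415 for integer n.
n = 226 gives 178201 ≤ 178415, while n = 227 gives 179784 > 178415; so the answer is 178201.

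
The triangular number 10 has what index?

4

Set n(n+1)/2 = 10, giving n² + n − 20 = 0.
The discriminant is 1 + 8·10 = 81, and √81 = 9.
So n = (-1 + 9) / 2 = 8/2 = 4.
Check: 4·5/2 = 10. ✓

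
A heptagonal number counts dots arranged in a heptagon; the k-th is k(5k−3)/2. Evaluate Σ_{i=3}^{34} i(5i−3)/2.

Σ i(5i−3)/2 = (5Σi² − 3Σi) / 2 over i = 3..34.
Σi = 595 − 3 = 592 and Σi² = 13685 − 5 = 13680.
(5·13680 − 3·592) / 2 = 66624/2 = 33312.

33312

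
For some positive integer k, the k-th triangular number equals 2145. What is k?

Set n(n+1)/2 = 2145, giving n² + n − 4290 = 0.
The discriminant is 1 + 8·2145 = 17161, and √17161 = 131.
So n = (-1 + 131) / 2 = 130/2 = 65.
Check: 65·66/2 = 2145. ✓

65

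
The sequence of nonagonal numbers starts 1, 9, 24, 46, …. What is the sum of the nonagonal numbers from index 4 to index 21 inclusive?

10977

Σ i(7i−5)/2 = (7Σi² − 5Σi) / 2 over i = 4..21.
Σi = 231 − 6 = 225 and Σi² = 3311 − 14 = 3297.
(7·3297 − 5·225) / 2 = 21954/2 = 10977.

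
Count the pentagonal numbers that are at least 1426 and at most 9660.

The n-th pentagonal number is n(3n−1)/2.
Smallest index with value ≥ 1426: n = 31 (giving 1426).
Largest index with value ≤ 9660: n = 80 (giving 9560).
Indices 31 through 80: 50 terms.

50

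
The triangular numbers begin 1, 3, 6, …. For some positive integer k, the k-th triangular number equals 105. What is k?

Set n(n+1)/2 = 105, giving n² + n − 210 = 0.
The discriminant is 1 + 8·105 = 841, and √841 = 29.
So n = (-1 + 29) / 2 = 28/2 = 14.

14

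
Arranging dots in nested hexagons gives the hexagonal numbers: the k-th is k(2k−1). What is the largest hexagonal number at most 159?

153

Solve n(2n−1) ≤ 159 for integer n.
n = 9 gives 153 ≤ 159, while n = 10 gives 190 > 159; so the answer is 153.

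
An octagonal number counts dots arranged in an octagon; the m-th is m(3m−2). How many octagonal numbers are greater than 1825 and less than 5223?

The n-th octagonal number is n(3n−2).
Smallest index with value > 1825: n = 26 (giving 1976).
Largest index with value < 5223: n = 42 (giving 5208).
Indices 26 through 42: 17 terms.

17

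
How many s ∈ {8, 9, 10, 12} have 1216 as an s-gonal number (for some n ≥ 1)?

2

s = 8: P(8, 20) = 1160 and P(8, 21) = 1281; 1216 is not s-gonal.
s = 9: P(9, 19) = 1216. ✓
s = 10: P(10, 17) = 1105 and P(10, 18) = 1242; 1216 is not s-gonal.
s = 12: P(12, 16) = 1216. ✓
Hits: s ∈ {9, 12} → 2.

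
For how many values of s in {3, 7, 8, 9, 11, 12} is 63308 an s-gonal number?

1

s = 3: P(3, 355) = 63190 and P(3, 356) = 63546; 63308 is not s-gonal.
s = 7: P(7, 159) = 62964 and P(7, 160) = 63760; 63308 is not s-gonal.
s = 8: P(8, 145) = 62785 and P(8, 146) = 63656; 63308 is not s-gonal.
s = 9: P(9, 134) = 62511 and P(9, 135) = 63450; 63308 is not s-gonal.
s = 11: P(11, 119) = 63308. ✓
s = 12: P(12, 112) = 62272 and P(12, 113) = 63393; 63308 is not s-gonal.
Hits: s ∈ {11} → 1.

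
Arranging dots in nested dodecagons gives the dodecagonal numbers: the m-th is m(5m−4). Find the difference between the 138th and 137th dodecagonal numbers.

Consecutive dodecagonal numbers differ by 10n − 9: here 10·138 − 9 = 1371.

1371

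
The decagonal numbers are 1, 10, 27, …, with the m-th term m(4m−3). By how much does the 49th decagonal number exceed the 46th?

1131

49·(4·49 − 3) = 9457 and 46·(4·46 − 3) = 8326.
Difference: 9457 − 8326 = 1131.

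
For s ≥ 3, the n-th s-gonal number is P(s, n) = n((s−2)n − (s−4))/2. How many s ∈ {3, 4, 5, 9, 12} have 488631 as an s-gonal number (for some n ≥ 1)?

s = 3: P(3, 988) = 488566 and P(3, 989) = 489555; 488631 is not s-gonal.
s = 4: P(4, 699) = 488601 and P(4, 700) = 490000; 488631 is not s-gonal.
s = 5: P(5, 570) = 487065 and P(5, 571) = 488776; 488631 is not s-gonal.
s = 9: P(9, 374) = 488631. ✓
s = 12: P(12, 313) = 488593 and P(12, 314) = 491724; 488631 is not s-gonal.
Hits: s ∈ {9} → 1.

1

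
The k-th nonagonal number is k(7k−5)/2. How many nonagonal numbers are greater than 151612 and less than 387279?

The n-th nonagonal number is n(7n−5)/2.
Smallest index with value > 151612: n = 209 (giving 152361).
Largest index with value < 387279: n = 332 (giving 384954).
Indices 209 through 332: 124 terms.

124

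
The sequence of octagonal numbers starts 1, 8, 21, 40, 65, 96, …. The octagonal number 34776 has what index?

108

Set n(3n−2) = 34776, giving 3n² − 2n − 34776 = 0.
The discriminant is 4 + 12·34776 = 417316, and √417316 = 646.
So n = (2 + 646) / 6 = 648/6 = 108.
Check: 108·(3·108 − 2) = 34776. ✓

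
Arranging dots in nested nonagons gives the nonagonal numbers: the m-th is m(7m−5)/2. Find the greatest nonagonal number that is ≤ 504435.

501796

Solve n(7n−5)/2 ≤ 504435 for integer n.
n = 379 gives 501796 ≤ 504435, while n = 380 gives 504450 > 504435; so the answer is 501796.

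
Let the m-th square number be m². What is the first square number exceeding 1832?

Solve n² > 1832 for integer n.
The largest n with value ≤ 1832 is 42 (since 1764 ≤ 1832 < 1849), so the first above is n = 43, value 1849.

1849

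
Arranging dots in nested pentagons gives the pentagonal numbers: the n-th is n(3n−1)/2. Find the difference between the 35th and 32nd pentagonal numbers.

300

35·(3·35 − 1)/2 = 1820 and 32·(3·32 − 1)/2 = 1520.
Difference: 1820 − 1520 = 300.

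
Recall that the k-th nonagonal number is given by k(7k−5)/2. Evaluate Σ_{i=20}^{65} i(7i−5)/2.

Σ i(7i−5)/2 = (7Σi² − 5Σi) / 2 over i = 20..65.
Σi = 2145 − 190 = 1955 and Σi² = 93665 − 2470 = 91195.
(7·91195 − 5·1955) / 2 = 628590/2 = 314295.

314295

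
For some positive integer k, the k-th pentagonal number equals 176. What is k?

Set n(3n−1)/2 = 176, giving 3n² − n − 352 = 0.
The discriminant is 1 + 24·176 = 4225, and √4225 = 65.
So n = (1 + 65) / 6 = 66/6 = 11.

11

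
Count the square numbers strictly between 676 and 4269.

39

The n-th square number is n².
Smallest index with value > 676: n = 27 (giving 729).
Largest index with value < 4269: n = 65 (giving 4225).
Indices 27 through 65: 39 terms.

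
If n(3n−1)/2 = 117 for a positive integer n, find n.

9

Set n(3n−1)/2 = 117, giving 3n² − n − 234 = 0.
The discriminant is 1 + 24·117 = 2809, and √2809 = 53.
So n = (1 + 53) / 6 = 54/6 = 9.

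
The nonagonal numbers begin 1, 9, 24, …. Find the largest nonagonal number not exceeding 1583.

Solve n(7n−5)/2 ≤ 1583 for integer n.
n = 21 gives 1491 ≤ 1583, while n = 22 gives 1639 > 1583; so the answer is 1491.

1491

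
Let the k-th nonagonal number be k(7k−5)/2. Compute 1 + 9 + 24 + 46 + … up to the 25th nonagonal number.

18525

Σ i(7i−5)/2 = (7Σi² − 5Σi) / 2 over i = 1..25.
Σi = 325 and Σi² = 5525.
(7·5525 − 5·325) / 2 = 37050/2 = 18525.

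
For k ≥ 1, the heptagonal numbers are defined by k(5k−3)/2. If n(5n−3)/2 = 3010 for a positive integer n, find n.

35

Set n(5n−3)/2 = 3010, giving 5n² − 3n − 6020 = 0.
So n = (3 + 347) / 10 = 350/10 = 35.
Check: 35·(5·35 − 3)/2 = 3010. ✓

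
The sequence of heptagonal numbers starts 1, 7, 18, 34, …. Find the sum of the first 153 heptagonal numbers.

Σ i(5i−3)/2 = (5Σi² − 3Σi) / 2 over i = 1..153.
Σi = 11781 and Σi² = 1205589.
(5·1205589 − 3·11781) / 2 = 5992602/2 = 2996301.

2996301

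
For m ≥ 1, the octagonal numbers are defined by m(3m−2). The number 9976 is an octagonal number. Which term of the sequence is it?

Set n(3n−2) = 9976, giving 3n² − 2n − 9976 = 0.
The discriminant is 4 + 12·9976 = 119716, and √119716 = 346.
So n = (2 + 346) / 6 = 348/6 = 58.

58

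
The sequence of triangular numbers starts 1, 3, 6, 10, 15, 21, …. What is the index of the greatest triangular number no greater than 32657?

255

Solve n(n+1)/2 ≤ 32657 for integer n.
n = 255 gives 32640 ≤ 32657, while n = 256 gives 32896 > 32657; so the answer is index 255.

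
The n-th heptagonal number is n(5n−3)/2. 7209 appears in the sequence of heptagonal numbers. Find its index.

54

Set n(5n−3)/2 = 7209, giving 5n² − 3n − 14418 = 0.
The discriminant is 9 + 40·7209 = 288369, and √288369 = 537.
So n = (3 + 537) / 10 = 540/10 = 54.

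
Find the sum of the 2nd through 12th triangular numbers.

Σ i(i+1)/2 = (Σi² + Σi) / 2 over i = 2..12.
Σi = 78 − 1 = 77 and Σi² = 650 − 1 = 649.
(1·649 + 1·77) / 2 = 726/2 = 363.

363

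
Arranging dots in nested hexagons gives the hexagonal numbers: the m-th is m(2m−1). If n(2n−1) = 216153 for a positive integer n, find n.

Set n(2n−1) = 216153, giving 2n² − n − 216153 = 0.
The discriminant is 1 + 8·216153 = 1729225, and √1729225 = 1315.
So n = (1 + 1315) / 4 = 1316/4 = 329.
Check: 329·(2·329 − 1) = 216153. ✓

329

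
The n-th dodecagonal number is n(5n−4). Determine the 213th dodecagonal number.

The 213th dodecagonal number is n(5n−4) with n = 213.
213·(5·213 − 4) = 213·1061 = 225993.

225993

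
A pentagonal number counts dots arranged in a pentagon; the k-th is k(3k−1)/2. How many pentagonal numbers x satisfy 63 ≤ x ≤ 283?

The n-th pentagonal number is n(3n−1)/2.
Smallest index with value ≥ 63: n = 7 (giving 70).
Largest index with value ≤ 283: n = 13 (giving 247).
Indices 7 through 13: 7 terms.

7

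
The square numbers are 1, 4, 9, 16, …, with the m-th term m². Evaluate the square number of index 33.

1089

33² = 1089.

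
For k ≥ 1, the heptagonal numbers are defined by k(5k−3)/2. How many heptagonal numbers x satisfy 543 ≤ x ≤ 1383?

The n-th heptagonal number is n(5n−3)/2.
Smallest index with value ≥ 543: n = 16 (giving 616).
Largest index with value ≤ 1383: n = 23 (giving 1288).
Indices 16 through 23: 8 terms.

8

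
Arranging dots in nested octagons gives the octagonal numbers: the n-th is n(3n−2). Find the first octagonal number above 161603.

Solve n(3n−2) > 161603 for integer n.
The largest n with value ≤ 161603 is 232 (since 161008 ≤ 161603 < 162401), so the first above is n = 233, value 162401.

162401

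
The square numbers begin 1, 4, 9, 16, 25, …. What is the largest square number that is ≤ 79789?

Solve n² ≤ 79789 for integer n.
n = 282 gives 79524 ≤ 79789, while n = 283 gives 80089 > 79789; so the answer is 79524.

79524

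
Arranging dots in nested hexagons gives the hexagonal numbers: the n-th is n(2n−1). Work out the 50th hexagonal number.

4950

The 50th hexagonal number is n(2n−1) with n = 50.
50·(2·50 − 1) = 50·99 = 4950.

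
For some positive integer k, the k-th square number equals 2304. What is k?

48

We need n² = 2304, so n = √2304 = 48.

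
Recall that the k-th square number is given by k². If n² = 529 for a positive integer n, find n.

23

We need n² = 529, so n = √529 = 23.
Check: 23² = 529. ✓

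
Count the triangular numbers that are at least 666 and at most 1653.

22

The n-th triangular number is n(n+1)/2.
Smallest index with value ≥ 666: n = 36 (giving 666).
Largest index with value ≤ 1653: n = 57 (giving 1653).
Indices 36 through 57: 22 terms.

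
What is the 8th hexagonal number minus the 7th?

29

Consecutive hexagonal numbers differ by 4n − 3: here 4·8 − 3 = 29.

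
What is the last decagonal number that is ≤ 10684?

Solve n(4n−3) ≤ 10684 for integer n.
n = 52 gives 10660 ≤ 10684, while n = 53 gives 11077 > 10684; so the answer is 10660.

10660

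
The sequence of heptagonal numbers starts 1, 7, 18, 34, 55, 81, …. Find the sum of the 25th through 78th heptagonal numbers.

Σ i(5i−3)/2 = (5Σi² − 3Σi) / 2 over i = 25..78.
Σi = 3081 − 300 = 2781 and Σi² = 161239 − 4900 = 156339.
(5·156339 − 3·2781) / 2 = 773352/2 = 386676.

386676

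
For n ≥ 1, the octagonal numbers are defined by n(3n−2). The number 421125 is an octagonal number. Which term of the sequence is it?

Set n(3n−2) = 421125, giving 3n² − 2n − 421125 = 0.
The discriminant is 4 + 12·421125 = 5053504, and √5053504 = 2248.
So n = (2 + 2248) / 6 = 2250/6 = 375.

375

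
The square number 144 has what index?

We need n² = 144, so n = √144 = 12.
Check: 12² = 144. ✓

12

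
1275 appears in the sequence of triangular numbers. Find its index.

Set n(n+1)/2 = 1275, giving n² + n − 2550 = 0.
So n = (-1 + 101) / 2 = 100/2 = 50.

50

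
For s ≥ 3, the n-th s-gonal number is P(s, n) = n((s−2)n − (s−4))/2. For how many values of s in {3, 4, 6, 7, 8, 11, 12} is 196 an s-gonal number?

2

s = 3: P(3, 19) = 190 and P(3, 20) = 210; 196 is not s-gonal.
s = 4: P(4, 14) = 196. ✓
s = 6: P(6, 10) = 190 and P(6, 11) = 231; 196 is not s-gonal.
s = 7: P(7, 9) = 189 and P(7, 10) = 235; 196 is not s-gonal.
s = 8: P(8, 8) = 176 and P(8, 9) = 225; 196 is not s-gonal.
s = 11: P(11, 7) = 196. ✓
s = 12: P(12, 6) = 156 and P(12, 7) = 217; 196 is not s-gonal.
Hits: s ∈ {4, 11} → 2.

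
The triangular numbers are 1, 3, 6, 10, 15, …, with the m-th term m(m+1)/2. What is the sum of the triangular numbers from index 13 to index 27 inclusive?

Σ i(i+1)/2 = (Σi² + Σi) / 2 over i = 13..27.
Σi = 378 − 78 = 300 and Σi² = 6930 − 650 = 6280.
(1·6280 + 1·300) / 2 = 6580/2 = 3290.

3290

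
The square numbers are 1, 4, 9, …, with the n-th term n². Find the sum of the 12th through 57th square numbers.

Σ_{i=12}^{57} i² = 63365 − 506 = 62859.

62859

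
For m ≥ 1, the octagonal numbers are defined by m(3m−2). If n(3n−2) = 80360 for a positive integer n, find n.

Set n(3n−2) = 80360, giving 3n² − 2n − 80360 = 0.
The discriminant is 4 + 12·80360 = 964324, and √964324 = 982.
So n = (2 + 982) / 6 = 984/6 = 164.
Check: 164·(3·164 − 2) = 80360. ✓

164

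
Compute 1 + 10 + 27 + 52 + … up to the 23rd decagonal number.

Σ i(4i−3) = 4Σi² − 3Σi over i = 1..23.
Σi = 276 and Σi² = 4324.
4·4324 − 3·276 = 16468.

16468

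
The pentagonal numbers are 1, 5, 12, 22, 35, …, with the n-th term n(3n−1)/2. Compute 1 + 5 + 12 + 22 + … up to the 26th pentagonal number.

9126

Σ i(3i−1)/2 = (3Σi² − Σi) / 2 over i = 1..26.
Σi = 351 and Σi² = 6201.
(3·6201 − 1·351) / 2 = 18252/2 = 9126.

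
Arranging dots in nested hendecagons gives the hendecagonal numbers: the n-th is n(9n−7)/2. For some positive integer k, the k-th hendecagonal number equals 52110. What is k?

Set n(9n−7)/2 = 52110, giving 9n² − 7n − 104220 = 0.
So n = (7 + 1937) / 18 = 1944/18 = 108.

108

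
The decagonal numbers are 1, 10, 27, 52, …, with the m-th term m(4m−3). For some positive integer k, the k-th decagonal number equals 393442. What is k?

314

Set n(4n−3) = 393442, giving 4n² − 3n − 393442 = 0.
So n = (3 + 2509) / 8 = 2512/8 = 314.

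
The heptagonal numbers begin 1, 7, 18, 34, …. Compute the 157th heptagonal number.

The 157th heptagonal number is n(5n−3)/2 with n = 157.
157·(5·157 − 3)/2 = 157·782/2 = 157·391 = 61387.

61387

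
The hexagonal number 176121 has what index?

Set n(2n−1) = 176121, giving 2n² − n − 176121 = 0.
The discriminant is 1 + 8·176121 = 1408969, and √1408969 = 1187.
So n = (1 + 1187) / 4 = 1188/4 = 297.

297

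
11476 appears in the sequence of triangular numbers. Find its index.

151

Set n(n+1)/2 = 11476, giving n² + n − 22952 = 0.
So n = (-1 + 303) / 2 = 302/2 = 151.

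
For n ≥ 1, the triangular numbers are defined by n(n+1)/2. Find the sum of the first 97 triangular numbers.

Σ i(i+1)/2 = (Σi² + Σi) / 2 over i = 1..97.
Σi = 4753 and Σi² = 308945.
(1·308945 + 1·4753) / 2 = 313698/2 = 156849.

156849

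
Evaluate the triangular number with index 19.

190

The 19th triangular number is n(n+1)/2 with n = 19.
19·20/2 = 380/2 = 190.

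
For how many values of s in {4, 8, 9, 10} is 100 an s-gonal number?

s = 4: P(4, 10) = 100. ✓
s = 8: P(8, 6) = 96 and P(8, 7) = 133; 100 is not s-gonal.
s = 9: P(9, 5) = 75 and P(9, 6) = 111; 100 is not s-gonal.
s = 10: P(10, 5) = 85 and P(10, 6) = 126; 100 is not s-gonal.
Hits: s ∈ {4} → 1.

1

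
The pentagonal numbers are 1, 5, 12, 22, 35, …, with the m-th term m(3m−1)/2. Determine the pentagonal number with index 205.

The 205th pentagonal number is n(3n−1)/2 with n = 205.
205·(3·205 − 1)/2 = 205·614/2 = 205·307 = 62935.

62935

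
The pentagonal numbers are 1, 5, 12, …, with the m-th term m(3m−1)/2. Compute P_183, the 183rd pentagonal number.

183·(3·183 − 1)/2 = 183·548/2 = 183·274 = 50142.

50142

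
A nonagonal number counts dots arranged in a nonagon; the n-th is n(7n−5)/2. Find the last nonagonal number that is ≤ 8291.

8281

Solve n(7n−5)/2 ≤ 8291 for integer n.
n = 49 gives 8281 ≤ 8291, while n = 50 gives 8625 > 8291; so the answer is 8281.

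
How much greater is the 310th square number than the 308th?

310² = 96100 and 308² = 94864.
Difference: 96100 − 94864 = 1236.

1236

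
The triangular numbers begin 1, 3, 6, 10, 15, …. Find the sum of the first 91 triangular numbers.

Σ i(i+1)/2 = (Σi² + Σi) / 2 over i = 1..91.
Σi = 4186 and Σi² = 255346.
(1·255346 + 1·4186) / 2 = 259532/2 = 129766.

129766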